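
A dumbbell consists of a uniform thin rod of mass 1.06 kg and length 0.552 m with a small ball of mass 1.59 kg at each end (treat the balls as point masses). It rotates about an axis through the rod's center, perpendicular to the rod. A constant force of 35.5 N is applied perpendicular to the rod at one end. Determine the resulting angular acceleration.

α ≈ 36.4 rad/s²

I_rod = (1/12)ML² = (1/12)(1.06)(0.552)² = 0.02692 kg·m².
I_balls = 2·m·(L/2)² = 2(1.59)(0.2760)² = 0.2422 kg·m².
Total I = 0.2692 kg·m².
τ = F·(L/2) = (35.5)(0.276) = 9.798 N·m.
α = τ/I = 9.798/0.2692 = 36.40 rad/s².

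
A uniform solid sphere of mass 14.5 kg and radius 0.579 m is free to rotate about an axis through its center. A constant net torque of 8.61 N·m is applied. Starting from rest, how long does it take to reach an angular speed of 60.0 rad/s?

t ≈ 13.5 s

I = (2/5)MR² = (2/5)(14.5)(0.579)² = 1.944 kg·m².
α = τ/I = 8.61/1.944 = 4.428 rad/s².
ω = αt ⇒ t = ω/α = 60.0/4.428 = 13.55 s.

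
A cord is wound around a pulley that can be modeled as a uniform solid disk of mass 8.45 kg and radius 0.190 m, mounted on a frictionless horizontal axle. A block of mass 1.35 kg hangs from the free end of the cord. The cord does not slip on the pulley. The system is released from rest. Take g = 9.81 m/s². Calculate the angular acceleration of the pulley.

α ≈ 12.5 rad/s²

I = ½MR² = (1/2)(8.45)(0.190)² = 0.1525 kg·m².
Block: mg − T = ma. Pulley: TR = Iα. No-slip: a = αR, so T = (I/R²)a = 4.225·a.
Then mg = (m + 4.225)a, so a = (1.35)(9.81)/(1.35 + 4.225) = 2.376 m/s².
α = a/R = 2.376/0.190 = 12.50 rad/s².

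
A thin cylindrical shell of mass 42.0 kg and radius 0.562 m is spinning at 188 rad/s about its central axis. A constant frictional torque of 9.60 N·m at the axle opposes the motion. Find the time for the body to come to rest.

t ≈ 260 s

I = MR² = (42.0)(0.562)² = 13.27 kg·m².
The net torque has magnitude 9.60 N·m, opposing ω.
|α| = τ/I = 9.600/13.27 = 0.7237 rad/s² (deceleration).
0 = ω₀ − |α|t ⇒ t = ω₀/|α| = 188/0.7237 = 259.8 s.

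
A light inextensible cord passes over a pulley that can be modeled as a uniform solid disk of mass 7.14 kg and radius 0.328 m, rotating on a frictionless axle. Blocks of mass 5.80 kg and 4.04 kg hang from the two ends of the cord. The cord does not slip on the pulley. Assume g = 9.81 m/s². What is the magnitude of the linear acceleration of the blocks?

I = ½MR² = (1/2)(7.14)(0.328)² = 0.3841 kg·m².
Heavier block: m₁g − T₁ = m₁a. Lighter block: T₂ − m₂g = m₂a.
Pulley: (T₁ − T₂)R = Iα = I(a/R), so T₁ − T₂ = (I/R²)a = (1/2)M_p a = 3.570·a.
Adding the three: (m₁ − m₂)g = (m₁ + m₂ + 3.570)a, so a = (5.80 − 4.04)(9.81)/(5.80 + 4.04 + 3.570) = 1.288 m/s².

a ≈ 1.29 m/s²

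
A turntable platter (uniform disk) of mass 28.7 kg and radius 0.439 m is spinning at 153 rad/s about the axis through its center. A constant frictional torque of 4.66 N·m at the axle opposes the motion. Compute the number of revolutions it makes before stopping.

≈ 1110 revolutions

I = ½MR² = (1/2)(28.7)(0.439)² = 2.766 kg·m².
The net torque has magnitude 4.66 N·m, opposing ω.
|α| = τ/I = 4.660/2.766 = 1.685 rad/s² (deceleration).
ω² = ω₀² − 2|α|θ with ω = 0 ⇒ θ = ω₀²/(2|α|) = 6946 rad = 1106 rev.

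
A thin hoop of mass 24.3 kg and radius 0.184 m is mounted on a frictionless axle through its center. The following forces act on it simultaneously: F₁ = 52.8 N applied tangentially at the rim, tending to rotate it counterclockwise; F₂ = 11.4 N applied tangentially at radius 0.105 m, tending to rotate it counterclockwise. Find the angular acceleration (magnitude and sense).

α ≈ 13.3 rad/s², counterclockwise

I = MR² = (24.3)(0.184)² = 0.8227 kg·m².
Taking counterclockwise as positive: τ₁ = +(52.8)(0.184) = +9.715 N·m; τ₂ = +(11.4)(0.105) = +1.197 N·m.
Net torque τ = 10.91 N·m.
α = τ/I = 10.91/0.8227 = 13.26 rad/s².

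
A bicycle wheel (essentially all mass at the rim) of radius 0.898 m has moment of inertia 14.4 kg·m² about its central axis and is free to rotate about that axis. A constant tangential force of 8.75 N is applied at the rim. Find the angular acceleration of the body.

α ≈ 0.546 rad/s²

τ = F R = (8.75)(0.898) = 7.857 N·m.
From τ = Iα: α = 7.857/14.40 = 0.5457 rad/s².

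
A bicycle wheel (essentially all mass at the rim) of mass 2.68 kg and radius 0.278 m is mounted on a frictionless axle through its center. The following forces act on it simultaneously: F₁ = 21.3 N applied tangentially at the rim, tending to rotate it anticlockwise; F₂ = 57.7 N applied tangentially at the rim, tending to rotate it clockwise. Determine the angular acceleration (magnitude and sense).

I = MR² = (2.68)(0.278)² = 0.2071 kg·m².
Taking anticlockwise as positive: τ₁ = +(21.3)(0.278) = +5.921 N·m; τ₂ = −(57.7)(0.278) = −16.04 N·m.
Net torque τ = -10.12 N·m.
α = τ/I = -10.12/0.2071 = -48.86 rad/s².

α ≈ 48.9 rad/s², clockwise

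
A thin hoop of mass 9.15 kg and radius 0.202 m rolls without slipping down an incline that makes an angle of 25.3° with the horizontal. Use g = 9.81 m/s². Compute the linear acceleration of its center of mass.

a ≈ 2.10 m/s²

Translation along the incline: Mg sinθ − f = Ma.
Rotation about the center: fR = Iα with I = MR². No-slip gives a = αR, so f = (I/R²)a = M a.
Substituting: Mg sinθ = (1 + 1.000)Ma, so a = g sinθ/(1 + 1.000) = (9.81) sin 25.3° / 2.000 = 2.096 m/s².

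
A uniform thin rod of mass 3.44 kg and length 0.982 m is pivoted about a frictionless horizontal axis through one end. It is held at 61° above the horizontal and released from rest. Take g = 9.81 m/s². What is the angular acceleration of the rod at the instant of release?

α ≈ 7.26 rad/s²

About the pivot, I = (1/3)ML² = (1/3)(3.44)(0.982)² = 1.106 kg·m².
The weight acts at the center, a distance L/2 = 0.4910 m from the pivot; τ = Mg(L/2) cos 61° = 8.033 N·m.
α = τ/I = 8.033/1.106 = 7.265 rad/s².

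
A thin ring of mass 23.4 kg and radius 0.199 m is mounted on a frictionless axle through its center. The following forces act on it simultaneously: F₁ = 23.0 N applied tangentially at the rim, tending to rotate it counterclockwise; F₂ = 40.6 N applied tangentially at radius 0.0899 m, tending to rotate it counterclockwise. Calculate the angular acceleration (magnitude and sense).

I = MR² = (23.4)(0.199)² = 0.9267 kg·m².
Taking counterclockwise as positive: τ₁ = +(23.0)(0.199) = +4.577 N·m; τ₂ = +(40.6)(0.0899) = +3.650 N·m.
Net torque τ = 8.227 N·m.
α = τ/I = 8.227/0.9267 = 8.878 rad/s².

α ≈ 8.88 rad/s², counterclockwise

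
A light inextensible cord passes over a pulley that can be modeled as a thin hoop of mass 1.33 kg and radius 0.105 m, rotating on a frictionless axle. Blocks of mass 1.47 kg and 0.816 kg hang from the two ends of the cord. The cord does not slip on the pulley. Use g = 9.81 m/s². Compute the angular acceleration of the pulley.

I = MR² = (1.33)(0.105)² = 0.01466 kg·m².
Heavier block: m₁g − T₁ = m₁a. Lighter block: T₂ − m₂g = m₂a.
Pulley: (T₁ − T₂)R = Iα = I(a/R), so T₁ − T₂ = (I/R²)a = 1·M_p a = 1.330·a.
Adding the three: (m₁ − m₂)g = (m₁ + m₂ + 1.330)a, so a = (1.47 − 0.816)(9.81)/(1.47 + 0.816 + 1.330) = 1.774 m/s².
α = a/R = 1.774/0.105 = 16.90 rad/s².

α ≈ 16.9 rad/s²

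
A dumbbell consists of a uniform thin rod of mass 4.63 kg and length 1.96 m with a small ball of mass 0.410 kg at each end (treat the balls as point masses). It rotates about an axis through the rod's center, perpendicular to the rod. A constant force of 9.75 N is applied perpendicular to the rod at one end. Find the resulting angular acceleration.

I_rod = (1/12)ML² = (1/12)(4.63)(1.96)² = 1.482 kg·m².
I_balls = 2·m·(L/2)² = 2(0.410)(0.9800)² = 0.7875 kg·m².
Total I = 2.270 kg·m².
τ = F·(L/2) = (9.75)(0.980) = 9.555 N·m.
α = τ/I = 9.555/2.270 = 4.210 rad/s².

α ≈ 4.21 rad/s²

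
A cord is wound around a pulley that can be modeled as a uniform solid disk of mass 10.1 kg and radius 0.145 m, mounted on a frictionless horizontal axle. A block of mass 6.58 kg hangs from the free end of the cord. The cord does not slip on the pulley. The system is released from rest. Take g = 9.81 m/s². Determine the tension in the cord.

I = ½MR² = (1/2)(10.1)(0.145)² = 0.1062 kg·m².
Block: mg − T = ma. Pulley: TR = Iα. No-slip: a = αR, so T = (I/R²)a = 5.050·a.
Then mg = (m + 5.050)a, so a = (6.58)(9.81)/(6.58 + 5.050) = 5.550 m/s².
T = 5.050·a = 28.03 N.

T ≈ 28.0 N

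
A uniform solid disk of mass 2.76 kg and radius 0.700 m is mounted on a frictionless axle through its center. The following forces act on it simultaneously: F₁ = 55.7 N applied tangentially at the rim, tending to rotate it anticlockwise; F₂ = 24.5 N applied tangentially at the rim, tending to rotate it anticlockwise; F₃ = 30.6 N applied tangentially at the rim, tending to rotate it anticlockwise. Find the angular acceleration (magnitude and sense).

α ≈ 115 rad/s², anticlockwise

I = ½MR² = (1/2)(2.76)(0.700)² = 0.6762 kg·m².
Taking anticlockwise as positive: τ₁ = +(55.7)(0.700) = +38.99 N·m; τ₂ = +(24.5)(0.700) = +17.15 N·m; τ₃ = +(30.6)(0.700) = +21.42 N·m.
Net torque τ = 77.56 N·m.
α = τ/I = 77.56/0.6762 = 114.7 rad/s².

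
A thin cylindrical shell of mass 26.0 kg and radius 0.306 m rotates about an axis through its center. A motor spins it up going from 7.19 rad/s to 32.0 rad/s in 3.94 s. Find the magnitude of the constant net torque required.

I = MR² = (26.0)(0.306)² = 2.435 kg·m².
α = Δω/Δt = (32.0 − 7.19)/3.94 = 6.297 rad/s².
τ = Iα = (2.435)(6.297) = 15.33 N·m.

τ ≈ 15.3 N·m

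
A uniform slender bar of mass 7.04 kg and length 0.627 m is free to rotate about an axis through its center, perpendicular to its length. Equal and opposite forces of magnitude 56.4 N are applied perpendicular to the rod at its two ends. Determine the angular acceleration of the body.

α ≈ 153 rad/s²

I = (1/12)ML² = (1/12)(7.04)(0.627)² = 0.2306 kg·m².
The couple gives τ = F·(L/2) + F·(L/2) = F L = (56.4)(0.627) = 35.36 N·m.
From τ = Iα: α = 35.36/0.2306 = 153.3 rad/s².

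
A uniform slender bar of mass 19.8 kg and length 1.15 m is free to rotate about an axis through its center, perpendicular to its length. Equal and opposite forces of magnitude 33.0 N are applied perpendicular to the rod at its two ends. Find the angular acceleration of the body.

α ≈ 17.4 rad/s²

I = (1/12)ML² = (1/12)(19.8)(1.15)² = 2.182 kg·m².
The couple gives τ = F·(L/2) + F·(L/2) = F L = (33.0)(1.15) = 37.95 N·m.
Newton's second law for rotation, τ = Iα, gives α = τ/I = 37.95/2.182 = 17.39 rad/s².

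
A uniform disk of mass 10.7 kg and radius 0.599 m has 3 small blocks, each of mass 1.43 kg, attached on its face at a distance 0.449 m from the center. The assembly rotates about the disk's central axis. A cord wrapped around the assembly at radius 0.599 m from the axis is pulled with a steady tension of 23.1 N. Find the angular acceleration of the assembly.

I_disk = ½MR² = ½(10.7)(0.599)² = 1.920 kg·m².
I_blocks = 3·m·r² = 3(1.43)(0.449)² = 0.8649 kg·m².
Total I = 2.784 kg·m².
τ = F r = (23.1)(0.599) = 13.84 N·m.
α = τ/I = 13.84/2.784 = 4.969 rad/s².

α ≈ 4.97 rad/s²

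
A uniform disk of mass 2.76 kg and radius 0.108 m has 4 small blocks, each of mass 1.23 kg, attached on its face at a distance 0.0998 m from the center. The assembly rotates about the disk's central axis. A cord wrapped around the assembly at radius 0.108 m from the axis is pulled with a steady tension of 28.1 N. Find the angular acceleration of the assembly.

I_disk = ½MR² = ½(2.76)(0.108)² = 0.01610 kg·m².
I_blocks = 4·m·r² = 4(1.23)(0.0998)² = 0.04900 kg·m².
Total I = 0.06510 kg·m².
τ = F r = (28.1)(0.108) = 3.035 N·m.
α = τ/I = 3.035/0.06510 = 46.62 rad/s².

α ≈ 46.6 rad/s²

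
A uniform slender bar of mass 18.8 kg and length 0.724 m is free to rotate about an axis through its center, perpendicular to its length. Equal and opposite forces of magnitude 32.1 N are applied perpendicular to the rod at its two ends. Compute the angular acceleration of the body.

α ≈ 28.3 rad/s²

I = (1/12)ML² = (1/12)(18.8)(0.724)² = 0.8212 kg·m².
The couple gives τ = F·(L/2) + F·(L/2) = F L = (32.1)(0.724) = 23.24 N·m.
From τ = Iα: α = 23.24/0.8212 = 28.30 rad/s².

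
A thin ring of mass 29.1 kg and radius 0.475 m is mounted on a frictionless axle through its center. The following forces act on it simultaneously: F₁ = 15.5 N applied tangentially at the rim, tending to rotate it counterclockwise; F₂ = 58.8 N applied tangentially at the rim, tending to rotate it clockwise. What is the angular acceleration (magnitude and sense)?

α ≈ 3.13 rad/s², clockwise

I = MR² = (29.1)(0.475)² = 6.566 kg·m².
Taking counterclockwise as positive: τ₁ = +(15.5)(0.475) = +7.362 N·m; τ₂ = −(58.8)(0.475) = −27.93 N·m.
Net torque τ = -20.57 N·m.
α = τ/I = -20.57/6.566 = -3.133 rad/s².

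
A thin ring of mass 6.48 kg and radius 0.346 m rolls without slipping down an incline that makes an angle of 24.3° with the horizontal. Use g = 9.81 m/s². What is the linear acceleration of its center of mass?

a ≈ 2.02 m/s²

Translation along the incline: Mg sinθ − f = Ma.
Rotation about the center: fR = Iα with I = MR². No-slip gives a = αR, so f = (I/R²)a = M a.
Substituting: Mg sinθ = (1 + 1.000)Ma, so a = g sinθ/(1 + 1.000) = (9.81) sin 24.3° / 2.000 = 2.018 m/s².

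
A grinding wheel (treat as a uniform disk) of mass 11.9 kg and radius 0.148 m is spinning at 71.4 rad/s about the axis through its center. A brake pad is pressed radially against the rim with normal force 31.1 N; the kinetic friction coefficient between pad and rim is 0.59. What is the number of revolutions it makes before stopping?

≈ 19.5 revolutions

I = ½MR² = (1/2)(11.9)(0.148)² = 0.1303 kg·m².
Friction force f = μN = (0.59)(31.1) = 18.35 N at the rim; torque magnitude τ = fR = 2.716 N·m, opposing ω.
|α| = τ/I = 2.716/0.1303 = 20.84 rad/s² (deceleration).
ω² = ω₀² − 2|α|θ with ω = 0 ⇒ θ = ω₀²/(2|α|) = 122.3 rad = 19.47 rev.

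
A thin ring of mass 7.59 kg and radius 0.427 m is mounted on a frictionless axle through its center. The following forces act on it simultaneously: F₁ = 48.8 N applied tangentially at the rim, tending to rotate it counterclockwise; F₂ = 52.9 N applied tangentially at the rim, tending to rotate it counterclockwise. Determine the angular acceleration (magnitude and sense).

α ≈ 31.4 rad/s², counterclockwise

I = MR² = (7.59)(0.427)² = 1.384 kg·m².
Taking counterclockwise as positive: τ₁ = +(48.8)(0.427) = +20.84 N·m; τ₂ = +(52.9)(0.427) = +22.59 N·m.
Net torque τ = 43.43 N·m.
α = τ/I = 43.43/1.384 = 31.38 rad/s².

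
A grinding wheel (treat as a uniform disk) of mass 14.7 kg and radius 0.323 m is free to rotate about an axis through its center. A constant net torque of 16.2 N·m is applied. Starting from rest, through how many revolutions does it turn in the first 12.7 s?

I = ½MR² = (1/2)(14.7)(0.323)² = 0.7668 kg·m².
α = τ/I = 16.2/0.7668 = 21.13 rad/s².
θ = ½αt² = ½(21.13)(12.7)² = 1704 rad.
Revolutions = θ/(2π) = 271.2.

≈ 271 revolutions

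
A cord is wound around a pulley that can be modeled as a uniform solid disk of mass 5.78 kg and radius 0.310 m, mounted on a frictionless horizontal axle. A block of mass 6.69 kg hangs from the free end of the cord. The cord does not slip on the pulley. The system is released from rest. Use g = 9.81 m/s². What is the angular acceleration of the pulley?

α ≈ 22.1 rad/s²

I = ½MR² = (1/2)(5.78)(0.310)² = 0.2777 kg·m².
Block: mg − T = ma. Pulley: TR = Iα. No-slip: a = αR, so T = (I/R²)a = 2.890·a.
Then mg = (m + 2.890)a, so a = (6.69)(9.81)/(6.69 + 2.890) = 6.851 m/s².
α = a/R = 6.851/0.310 = 22.10 rad/s².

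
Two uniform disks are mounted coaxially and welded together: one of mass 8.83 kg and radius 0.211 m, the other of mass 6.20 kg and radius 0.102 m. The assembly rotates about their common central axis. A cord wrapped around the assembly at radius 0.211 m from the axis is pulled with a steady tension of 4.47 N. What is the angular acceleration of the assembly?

I = ½M₁R₁² + ½M₂R₂² = ½(8.83)(0.211)² + ½(6.20)(0.102)² = 0.2288 kg·m².
τ = F r = (4.47)(0.211) = 0.9432 N·m.
α = τ/I = 0.9432/0.2288 = 4.122 rad/s².

α ≈ 4.12 rad/s²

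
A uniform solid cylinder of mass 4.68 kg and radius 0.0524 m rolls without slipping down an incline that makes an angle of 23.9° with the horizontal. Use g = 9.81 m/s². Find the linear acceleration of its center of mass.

Translation along the incline: Mg sinθ − f = Ma.
Rotation about the center: fR = Iα with I = ½MR². No-slip gives a = αR, so f = (I/R²)a = (1/2)M a.
Substituting: Mg sinθ = (1 + 0.5000)Ma, so a = g sinθ/(1 + 0.5000) = (9.81) sin 23.9° / 1.500 = 2.650 m/s².

a ≈ 2.65 m/s²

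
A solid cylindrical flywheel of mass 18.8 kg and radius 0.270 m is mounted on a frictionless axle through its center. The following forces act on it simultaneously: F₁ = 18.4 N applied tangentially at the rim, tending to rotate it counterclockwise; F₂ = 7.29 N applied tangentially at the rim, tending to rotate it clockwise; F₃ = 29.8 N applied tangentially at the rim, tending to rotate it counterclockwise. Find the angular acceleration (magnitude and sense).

I = ½MR² = (1/2)(18.8)(0.270)² = 0.6853 kg·m².
Taking counterclockwise as positive: τ₁ = +(18.4)(0.270) = +4.968 N·m; τ₂ = −(7.29)(0.270) = −1.968 N·m; τ₃ = +(29.8)(0.270) = +8.046 N·m.
Net torque τ = 11.05 N·m.
α = τ/I = 11.05/0.6853 = 16.12 rad/s².

α ≈ 16.1 rad/s², counterclockwise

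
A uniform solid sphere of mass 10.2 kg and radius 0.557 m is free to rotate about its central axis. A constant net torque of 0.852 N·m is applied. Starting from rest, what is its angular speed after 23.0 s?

I = (2/5)MR² = (2/5)(10.2)(0.557)² = 1.266 kg·m².
α = τ/I = 0.852/1.266 = 0.6731 rad/s².
ω = ω₀ + αt = 0 + (0.6731)(23.0) = 15.48 rad/s.

ω ≈ 15.5 rad/s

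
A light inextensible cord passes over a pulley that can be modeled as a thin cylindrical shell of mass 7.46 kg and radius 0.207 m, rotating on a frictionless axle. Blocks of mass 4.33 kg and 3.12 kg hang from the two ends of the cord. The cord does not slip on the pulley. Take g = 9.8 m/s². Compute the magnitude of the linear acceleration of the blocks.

a ≈ 0.795 m/s²

I = MR² = (7.46)(0.207)² = 0.3197 kg·m².
Heavier block: m₁g − T₁ = m₁a. Lighter block: T₂ − m₂g = m₂a.
Pulley: (T₁ − T₂)R = Iα = I(a/R), so T₁ − T₂ = (I/R²)a = 1·M_p a = 7.460·a.
Adding the three: (m₁ − m₂)g = (m₁ + m₂ + 7.460)a, so a = (4.33 − 3.12)(9.8)/(4.33 + 3.12 + 7.460) = 0.7953 m/s².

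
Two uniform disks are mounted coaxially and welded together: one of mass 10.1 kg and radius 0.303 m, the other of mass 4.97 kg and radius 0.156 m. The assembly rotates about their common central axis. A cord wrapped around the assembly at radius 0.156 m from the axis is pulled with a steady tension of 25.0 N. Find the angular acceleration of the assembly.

I = ½M₁R₁² + ½M₂R₂² = ½(10.1)(0.303)² + ½(4.97)(0.156)² = 0.5241 kg·m².
τ = F r = (25.0)(0.156) = 3.900 N·m.
α = τ/I = 3.900/0.5241 = 7.441 rad/s².

α ≈ 7.44 rad/s²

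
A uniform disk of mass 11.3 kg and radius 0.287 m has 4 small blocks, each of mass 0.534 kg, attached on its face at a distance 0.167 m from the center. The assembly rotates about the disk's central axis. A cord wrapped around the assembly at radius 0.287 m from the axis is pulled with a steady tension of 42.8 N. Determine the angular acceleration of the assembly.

α ≈ 23.4 rad/s²

I_disk = ½MR² = ½(11.3)(0.287)² = 0.4654 kg·m².
I_blocks = 4·m·r² = 4(0.534)(0.167)² = 0.05957 kg·m².
Total I = 0.5250 kg·m².
τ = F r = (42.8)(0.287) = 12.28 N·m.
α = τ/I = 12.28/0.5250 = 23.40 rad/s².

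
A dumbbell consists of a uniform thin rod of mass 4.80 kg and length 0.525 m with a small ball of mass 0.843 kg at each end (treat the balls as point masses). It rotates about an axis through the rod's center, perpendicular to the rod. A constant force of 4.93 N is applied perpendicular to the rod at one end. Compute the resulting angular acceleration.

I_rod = (1/12)ML² = (1/12)(4.80)(0.525)² = 0.1103 kg·m².
I_balls = 2·m·(L/2)² = 2(0.843)(0.2625)² = 0.1162 kg·m².
Total I = 0.2264 kg·m².
τ = F·(L/2) = (4.93)(0.263) = 1.294 N·m.
α = τ/I = 1.294/0.2264 = 5.715 rad/s².

α ≈ 5.72 rad/s²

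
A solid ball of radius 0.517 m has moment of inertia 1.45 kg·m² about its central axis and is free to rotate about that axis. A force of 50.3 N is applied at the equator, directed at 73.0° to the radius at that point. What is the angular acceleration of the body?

Only the tangential component produces torque: τ = F R sinθ = (50.3)(0.517) sin 73.0° = 24.87 N·m.
Newton's second law for rotation, τ = Iα, gives α = τ/I = 24.87/1.450 = 17.15 rad/s².

α ≈ 17.2 rad/s²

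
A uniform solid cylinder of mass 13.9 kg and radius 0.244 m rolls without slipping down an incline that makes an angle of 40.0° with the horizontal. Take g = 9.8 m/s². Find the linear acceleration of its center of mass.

Translation along the incline: Mg sinθ − f = Ma.
Rotation about the center: fR = Iα with I = ½MR². No-slip gives a = αR, so f = (I/R²)a = (1/2)M a.
Substituting: Mg sinθ = (1 + 0.5000)Ma, so a = g sinθ/(1 + 0.5000) = (9.8) sin 40.0° / 1.500 = 4.200 m/s².

a ≈ 4.20 m/s²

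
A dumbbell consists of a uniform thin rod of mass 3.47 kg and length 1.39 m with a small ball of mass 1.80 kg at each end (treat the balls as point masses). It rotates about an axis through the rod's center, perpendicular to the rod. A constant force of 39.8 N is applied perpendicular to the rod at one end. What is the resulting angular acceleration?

I_rod = (1/12)ML² = (1/12)(3.47)(1.39)² = 0.5587 kg·m².
I_balls = 2·m·(L/2)² = 2(1.80)(0.6950)² = 1.739 kg·m².
Total I = 2.298 kg·m².
τ = F·(L/2) = (39.8)(0.695) = 27.66 N·m.
α = τ/I = 27.66/2.298 = 12.04 rad/s².

α ≈ 12.0 rad/s²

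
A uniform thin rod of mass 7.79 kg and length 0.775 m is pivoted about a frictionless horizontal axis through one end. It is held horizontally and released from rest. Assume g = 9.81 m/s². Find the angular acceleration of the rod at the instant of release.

α ≈ 19.0 rad/s²

About the pivot, I = (1/3)ML² = (1/3)(7.79)(0.775)² = 1.560 kg·m².
The weight acts at the center, a distance L/2 = 0.3875 m from the pivot; τ = Mg(L/2) = 29.61 N·m.
α = τ/I = 29.61/1.560 = 18.99 rad/s².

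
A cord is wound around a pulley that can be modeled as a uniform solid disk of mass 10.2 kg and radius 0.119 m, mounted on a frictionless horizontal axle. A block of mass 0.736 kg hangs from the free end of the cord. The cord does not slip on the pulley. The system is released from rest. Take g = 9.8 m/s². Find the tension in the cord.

I = ½MR² = (1/2)(10.2)(0.119)² = 0.07222 kg·m².
Block: mg − T = ma. Pulley: TR = Iα. No-slip: a = αR, so T = (I/R²)a = 5.100·a.
Then mg = (m + 5.100)a, so a = (0.736)(9.8)/(0.736 + 5.100) = 1.236 m/s².
T = 5.100·a = 6.303 N.

T ≈ 6.30 N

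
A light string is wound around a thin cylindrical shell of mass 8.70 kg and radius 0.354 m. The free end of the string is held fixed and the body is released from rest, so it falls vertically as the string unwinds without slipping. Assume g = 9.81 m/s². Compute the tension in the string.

Translation: Mg − T = Ma. Rotation about the center: TR = Iα with I = MR².
With a = αR: T = (I/R²)a = M a, so Mg = (1 + 1.000)Ma.
a = g/(1 + 1.000) = 9.81/2.000 = 4.905 m/s².
T = 1.000·M·a = (1.000)(8.70)(4.905) = 42.67 N.

T ≈ 42.7 N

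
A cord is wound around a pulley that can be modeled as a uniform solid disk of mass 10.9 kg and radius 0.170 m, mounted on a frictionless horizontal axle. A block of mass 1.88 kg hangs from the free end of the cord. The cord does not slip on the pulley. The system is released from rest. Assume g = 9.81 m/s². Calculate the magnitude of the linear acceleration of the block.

a ≈ 2.52 m/s²

I = ½MR² = (1/2)(10.9)(0.170)² = 0.1575 kg·m².
Block: mg − T = ma. Pulley: TR = Iα. No-slip: a = αR, so T = (I/R²)a = 5.450·a.
Then mg = (m + 5.450)a, so a = (1.88)(9.81)/(1.88 + 5.450) = 2.516 m/s².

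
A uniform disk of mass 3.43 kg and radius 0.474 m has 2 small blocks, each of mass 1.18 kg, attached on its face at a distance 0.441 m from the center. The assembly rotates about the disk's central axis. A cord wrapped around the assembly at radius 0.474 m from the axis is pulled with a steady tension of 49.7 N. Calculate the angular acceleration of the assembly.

α ≈ 27.9 rad/s²

I_disk = ½MR² = ½(3.43)(0.474)² = 0.3853 kg·m².
I_blocks = 2·m·r² = 2(1.18)(0.441)² = 0.4590 kg·m².
Total I = 0.8443 kg·m².
τ = F r = (49.7)(0.474) = 23.56 N·m.
α = τ/I = 23.56/0.8443 = 27.90 rad/s².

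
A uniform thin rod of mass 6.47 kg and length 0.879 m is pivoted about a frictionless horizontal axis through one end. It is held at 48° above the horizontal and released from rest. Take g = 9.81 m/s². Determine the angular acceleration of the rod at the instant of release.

About the pivot, I = (1/3)ML² = (1/3)(6.47)(0.879)² = 1.666 kg·m².
The weight acts at the center, a distance L/2 = 0.4395 m from the pivot; τ = Mg(L/2) cos 48° = 18.67 N·m.
α = τ/I = 18.67/1.666 = 11.20 rad/s².
(Equivalently α = (3g/(2L)) cos 48° = 11.20 rad/s².)

α ≈ 11.2 rad/s²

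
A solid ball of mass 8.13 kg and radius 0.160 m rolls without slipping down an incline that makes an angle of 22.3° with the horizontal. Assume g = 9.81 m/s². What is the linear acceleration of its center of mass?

Translation along the incline: Mg sinθ − f = Ma.
Rotation about the center: fR = Iα with I = (2/5)MR². No-slip gives a = αR, so f = (I/R²)a = (2/5)M a.
Substituting: Mg sinθ = (1 + 0.4000)Ma, so a = g sinθ/(1 + 0.4000) = (9.81) sin 22.3° / 1.400 = 2.659 m/s².

a ≈ 2.66 m/s²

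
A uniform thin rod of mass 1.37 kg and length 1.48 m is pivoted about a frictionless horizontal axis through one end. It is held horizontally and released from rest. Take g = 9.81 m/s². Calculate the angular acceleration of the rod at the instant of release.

About the pivot, I = (1/3)ML² = (1/3)(1.37)(1.48)² = 1.000 kg·m².
The weight acts at the center, a distance L/2 = 0.7400 m from the pivot; τ = Mg(L/2) = 9.945 N·m.
α = τ/I = 9.945/1.000 = 9.943 rad/s².

α ≈ 9.94 rad/s²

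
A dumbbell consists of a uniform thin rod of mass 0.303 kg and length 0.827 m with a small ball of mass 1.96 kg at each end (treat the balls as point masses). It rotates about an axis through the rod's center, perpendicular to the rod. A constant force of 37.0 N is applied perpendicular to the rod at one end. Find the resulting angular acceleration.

α ≈ 22.3 rad/s²

I_rod = (1/12)ML² = (1/12)(0.303)(0.827)² = 0.01727 kg·m².
I_balls = 2·m·(L/2)² = 2(1.96)(0.4135)² = 0.6703 kg·m².
Total I = 0.6875 kg·m².
τ = F·(L/2) = (37.0)(0.413) = 15.30 N·m.
α = τ/I = 15.30/0.6875 = 22.25 rad/s².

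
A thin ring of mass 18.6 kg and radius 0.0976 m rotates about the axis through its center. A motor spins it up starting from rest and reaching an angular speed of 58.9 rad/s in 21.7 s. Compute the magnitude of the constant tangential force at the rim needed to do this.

I = MR² = (18.6)(0.0976)² = 0.1772 kg·m².
α = Δω/Δt = (58.9 − 0)/21.7 = 2.714 rad/s².
The required torque is τ = Iα = (0.1772)(2.714) = 0.4809 N·m.
A tangential force at the rim gives τ = FR, so F = τ/R = 0.4809/0.0976 = 4.927 N.

F ≈ 4.93 N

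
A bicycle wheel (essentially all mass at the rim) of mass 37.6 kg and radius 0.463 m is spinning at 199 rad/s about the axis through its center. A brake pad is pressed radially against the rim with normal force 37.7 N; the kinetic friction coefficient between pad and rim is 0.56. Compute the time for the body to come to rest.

I = MR² = (37.6)(0.463)² = 8.060 kg·m².
Friction force f = μN = (0.56)(37.7) = 21.11 N at the rim; torque magnitude τ = fR = 9.775 N·m, opposing ω.
|α| = τ/I = 9.775/8.060 = 1.213 rad/s² (deceleration).
0 = ω₀ − |α|t ⇒ t = ω₀/|α| = 199/1.213 = 164.1 s.

t ≈ 164 s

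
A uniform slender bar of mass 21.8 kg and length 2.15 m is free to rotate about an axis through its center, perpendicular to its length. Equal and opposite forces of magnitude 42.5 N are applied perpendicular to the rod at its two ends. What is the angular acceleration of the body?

I = (1/12)ML² = (1/12)(21.8)(2.15)² = 8.398 kg·m².
The couple gives τ = F·(L/2) + F·(L/2) = F L = (42.5)(2.15) = 91.38 N·m.
Newton's second law for rotation, τ = Iα, gives α = τ/I = 91.38/8.398 = 10.88 rad/s².

α ≈ 10.9 rad/s²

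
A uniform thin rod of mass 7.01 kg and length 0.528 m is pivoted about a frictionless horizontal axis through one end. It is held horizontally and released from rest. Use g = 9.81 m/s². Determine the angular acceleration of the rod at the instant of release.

About the pivot, I = (1/3)ML² = (1/3)(7.01)(0.528)² = 0.6514 kg·m².
The weight acts at the center, a distance L/2 = 0.2640 m from the pivot; τ = Mg(L/2) = 18.15 N·m.
α = τ/I = 18.15/0.6514 = 27.87 rad/s².
(Equivalently α = (3g/(2L)) = 27.87 rad/s².)

α ≈ 27.9 rad/s²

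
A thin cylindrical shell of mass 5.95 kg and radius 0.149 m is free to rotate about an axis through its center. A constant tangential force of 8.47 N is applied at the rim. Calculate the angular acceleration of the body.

I = MR² = (5.95)(0.149)² = 0.1321 kg·m².
τ = F R = (8.47)(0.149) = 1.262 N·m.
From τ = Iα: α = 1.262/0.1321 = 9.554 rad/s².

α ≈ 9.55 rad/s²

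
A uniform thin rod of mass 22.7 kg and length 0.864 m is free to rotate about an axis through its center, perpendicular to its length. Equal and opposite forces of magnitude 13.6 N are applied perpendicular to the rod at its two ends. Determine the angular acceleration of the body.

I = (1/12)ML² = (1/12)(22.7)(0.864)² = 1.412 kg·m².
The couple gives τ = F·(L/2) + F·(L/2) = F L = (13.6)(0.864) = 11.75 N·m.
From τ = Iα: α = 11.75/1.412 = 8.321 rad/s².

α ≈ 8.32 rad/s²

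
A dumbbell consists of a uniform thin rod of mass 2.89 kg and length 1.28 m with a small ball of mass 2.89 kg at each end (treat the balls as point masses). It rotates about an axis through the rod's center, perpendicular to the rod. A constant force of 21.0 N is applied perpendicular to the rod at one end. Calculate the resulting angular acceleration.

α ≈ 4.87 rad/s²

I_rod = (1/12)ML² = (1/12)(2.89)(1.28)² = 0.3946 kg·m².
I_balls = 2·m·(L/2)² = 2(2.89)(0.6400)² = 2.367 kg·m².
Total I = 2.762 kg·m².
τ = F·(L/2) = (21.0)(0.640) = 13.44 N·m.
α = τ/I = 13.44/2.762 = 4.866 rad/s².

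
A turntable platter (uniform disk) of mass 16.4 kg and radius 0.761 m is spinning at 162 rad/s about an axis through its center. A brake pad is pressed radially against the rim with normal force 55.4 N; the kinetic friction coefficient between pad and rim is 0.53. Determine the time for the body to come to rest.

t ≈ 34.4 s

I = ½MR² = (1/2)(16.4)(0.761)² = 4.749 kg·m².
Friction force f = μN = (0.53)(55.4) = 29.36 N at the rim; torque magnitude τ = fR = 22.34 N·m, opposing ω.
|α| = τ/I = 22.34/4.749 = 4.705 rad/s² (deceleration).
0 = ω₀ − |α|t ⇒ t = ω₀/|α| = 162/4.705 = 34.43 s.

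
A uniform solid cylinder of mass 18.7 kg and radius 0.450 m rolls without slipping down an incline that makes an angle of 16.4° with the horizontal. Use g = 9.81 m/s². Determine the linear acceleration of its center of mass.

a ≈ 1.85 m/s²

Translation along the incline: Mg sinθ − f = Ma.
Rotation about the center: fR = Iα with I = ½MR². No-slip gives a = αR, so f = (I/R²)a = (1/2)M a.
Substituting: Mg sinθ = (1 + 0.5000)Ma, so a = g sinθ/(1 + 0.5000) = (9.81) sin 16.4° / 1.500 = 1.847 m/s².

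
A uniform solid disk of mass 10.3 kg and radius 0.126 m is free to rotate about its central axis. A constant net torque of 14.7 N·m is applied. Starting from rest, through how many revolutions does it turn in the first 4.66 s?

≈ 311 revolutions

I = ½MR² = (1/2)(10.3)(0.126)² = 0.08176 kg·m².
α = τ/I = 14.7/0.08176 = 179.8 rad/s².
θ = ½αt² = ½(179.8)(4.66)² = 1952 rad.
Revolutions = θ/(2π) = 310.7.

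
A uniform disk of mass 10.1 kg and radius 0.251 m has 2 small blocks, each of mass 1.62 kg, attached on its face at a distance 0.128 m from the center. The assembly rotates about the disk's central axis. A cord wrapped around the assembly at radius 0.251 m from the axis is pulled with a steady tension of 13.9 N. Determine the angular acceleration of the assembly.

α ≈ 9.40 rad/s²

I_disk = ½MR² = ½(10.1)(0.251)² = 0.3182 kg·m².
I_blocks = 2·m·r² = 2(1.62)(0.128)² = 0.05308 kg·m².
Total I = 0.3712 kg·m².
τ = F r = (13.9)(0.251) = 3.489 N·m.
α = τ/I = 3.489/0.3712 = 9.398 rad/s².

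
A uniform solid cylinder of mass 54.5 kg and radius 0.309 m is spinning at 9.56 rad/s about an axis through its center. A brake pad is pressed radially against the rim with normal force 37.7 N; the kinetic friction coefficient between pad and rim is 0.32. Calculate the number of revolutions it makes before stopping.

≈ 5.08 revolutions

I = ½MR² = (1/2)(54.5)(0.309)² = 2.602 kg·m².
Friction force f = μN = (0.32)(37.7) = 12.06 N at the rim; torque magnitude τ = fR = 3.728 N·m, opposing ω.
|α| = τ/I = 3.728/2.602 = 1.433 rad/s² (deceleration).
ω² = ω₀² − 2|α|θ with ω = 0 ⇒ θ = ω₀²/(2|α|) = 31.89 rad = 5.076 rev.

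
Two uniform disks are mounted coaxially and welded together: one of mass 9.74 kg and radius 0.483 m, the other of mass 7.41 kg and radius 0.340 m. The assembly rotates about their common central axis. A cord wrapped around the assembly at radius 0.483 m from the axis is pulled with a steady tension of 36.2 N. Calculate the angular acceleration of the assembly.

I = ½M₁R₁² + ½M₂R₂² = ½(9.74)(0.483)² + ½(7.41)(0.340)² = 1.564 kg·m².
τ = F r = (36.2)(0.483) = 17.48 N·m.
α = τ/I = 17.48/1.564 = 11.18 rad/s².

α ≈ 11.2 rad/s²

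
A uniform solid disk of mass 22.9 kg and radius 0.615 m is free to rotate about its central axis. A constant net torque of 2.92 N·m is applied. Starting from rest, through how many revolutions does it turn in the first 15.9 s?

I = ½MR² = (1/2)(22.9)(0.615)² = 4.331 kg·m².
α = τ/I = 2.92/4.331 = 0.6743 rad/s².
θ = ½αt² = ½(0.6743)(15.9)² = 85.23 rad.
Revolutions = θ/(2π) = 13.56.

≈ 13.6 revolutions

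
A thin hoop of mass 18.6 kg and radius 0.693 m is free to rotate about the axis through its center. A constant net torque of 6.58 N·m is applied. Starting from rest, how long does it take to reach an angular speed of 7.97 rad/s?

t ≈ 10.8 s

I = MR² = (18.6)(0.693)² = 8.933 kg·m².
α = τ/I = 6.58/8.933 = 0.7366 rad/s².
ω = αt ⇒ t = ω/α = 7.97/0.7366 = 10.82 s.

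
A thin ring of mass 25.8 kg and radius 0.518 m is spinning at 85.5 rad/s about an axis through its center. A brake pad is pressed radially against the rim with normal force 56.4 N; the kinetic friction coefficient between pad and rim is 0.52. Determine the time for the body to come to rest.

t ≈ 39.0 s

I = MR² = (25.8)(0.518)² = 6.923 kg·m².
Friction force f = μN = (0.52)(56.4) = 29.33 N at the rim; torque magnitude τ = fR = 15.19 N·m, opposing ω.
|α| = τ/I = 15.19/6.923 = 2.194 rad/s² (deceleration).
0 = ω₀ − |α|t ⇒ t = ω₀/|α| = 85.5/2.194 = 38.96 s.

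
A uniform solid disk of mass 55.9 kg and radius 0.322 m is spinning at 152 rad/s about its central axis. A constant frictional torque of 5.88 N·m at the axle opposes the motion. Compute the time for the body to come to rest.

t ≈ 74.9 s

I = ½MR² = (1/2)(55.9)(0.322)² = 2.898 kg·m².
The net torque has magnitude 5.88 N·m, opposing ω.
|α| = τ/I = 5.880/2.898 = 2.029 rad/s² (deceleration).
0 = ω₀ − |α|t ⇒ t = ω₀/|α| = 152/2.029 = 74.91 s.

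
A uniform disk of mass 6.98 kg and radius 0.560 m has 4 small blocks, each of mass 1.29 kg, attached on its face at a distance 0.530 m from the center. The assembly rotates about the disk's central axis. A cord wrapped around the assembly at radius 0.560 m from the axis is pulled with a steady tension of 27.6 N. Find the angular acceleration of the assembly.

α ≈ 6.08 rad/s²

I_disk = ½MR² = ½(6.98)(0.560)² = 1.094 kg·m².
I_blocks = 4·m·r² = 4(1.29)(0.530)² = 1.449 kg·m².
Total I = 2.544 kg·m².
τ = F r = (27.6)(0.560) = 15.46 N·m.
α = τ/I = 15.46/2.544 = 6.076 rad/s².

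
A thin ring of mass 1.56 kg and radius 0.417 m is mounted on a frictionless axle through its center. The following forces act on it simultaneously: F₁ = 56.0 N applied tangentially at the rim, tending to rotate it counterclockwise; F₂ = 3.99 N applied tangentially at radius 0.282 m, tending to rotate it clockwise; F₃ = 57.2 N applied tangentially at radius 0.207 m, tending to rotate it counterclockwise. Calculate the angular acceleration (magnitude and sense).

α ≈ 126 rad/s², counterclockwise

I = MR² = (1.56)(0.417)² = 0.2713 kg·m².
Taking counterclockwise as positive: τ₁ = +(56.0)(0.417) = +23.35 N·m; τ₂ = −(3.99)(0.282) = −1.125 N·m; τ₃ = +(57.2)(0.207) = +11.84 N·m.
Net torque τ = 34.07 N·m.
α = τ/I = 34.07/0.2713 = 125.6 rad/s².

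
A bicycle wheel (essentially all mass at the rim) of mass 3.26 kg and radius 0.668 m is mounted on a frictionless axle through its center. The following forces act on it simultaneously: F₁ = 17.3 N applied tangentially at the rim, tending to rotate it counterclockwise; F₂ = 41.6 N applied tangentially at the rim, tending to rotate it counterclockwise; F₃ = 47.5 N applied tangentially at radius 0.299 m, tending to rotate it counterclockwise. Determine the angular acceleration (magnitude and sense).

I = MR² = (3.26)(0.668)² = 1.455 kg·m².
Taking counterclockwise as positive: τ₁ = +(17.3)(0.668) = +11.56 N·m; τ₂ = +(41.6)(0.668) = +27.79 N·m; τ₃ = +(47.5)(0.299) = +14.20 N·m.
Net torque τ = 53.55 N·m.
α = τ/I = 53.55/1.455 = 36.81 rad/s².

α ≈ 36.8 rad/s², counterclockwise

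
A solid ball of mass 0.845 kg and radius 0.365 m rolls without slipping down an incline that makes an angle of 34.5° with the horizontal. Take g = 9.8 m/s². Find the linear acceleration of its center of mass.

a ≈ 3.96 m/s²

Translation along the incline: Mg sinθ − f = Ma.
Rotation about the center: fR = Iα with I = (2/5)MR². No-slip gives a = αR, so f = (I/R²)a = (2/5)M a.
Substituting: Mg sinθ = (1 + 0.4000)Ma, so a = g sinθ/(1 + 0.4000) = (9.8) sin 34.5° / 1.400 = 3.965 m/s².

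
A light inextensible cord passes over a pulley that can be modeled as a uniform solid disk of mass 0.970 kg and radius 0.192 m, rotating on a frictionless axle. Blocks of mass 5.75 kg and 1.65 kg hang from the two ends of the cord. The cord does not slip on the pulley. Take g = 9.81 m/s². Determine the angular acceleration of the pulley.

α ≈ 26.6 rad/s²

I = ½MR² = (1/2)(0.970)(0.192)² = 0.01788 kg·m².
Heavier block: m₁g − T₁ = m₁a. Lighter block: T₂ − m₂g = m₂a.
Pulley: (T₁ − T₂)R = Iα = I(a/R), so T₁ − T₂ = (I/R²)a = (1/2)M_p a = 0.4850·a.
Adding the three: (m₁ − m₂)g = (m₁ + m₂ + 0.4850)a, so a = (5.75 − 1.65)(9.81)/(5.75 + 1.65 + 0.4850) = 5.101 m/s².
α = a/R = 5.101/0.192 = 26.57 rad/s².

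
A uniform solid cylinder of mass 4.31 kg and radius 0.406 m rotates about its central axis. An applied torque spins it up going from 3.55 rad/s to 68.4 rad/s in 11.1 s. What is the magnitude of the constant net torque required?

τ ≈ 2.08 N·m

I = ½MR² = (1/2)(4.31)(0.406)² = 0.3552 kg·m².
α = Δω/Δt = (68.4 − 3.55)/11.1 = 5.842 rad/s².
τ = Iα = (0.3552)(5.842) = 2.075 N·m.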